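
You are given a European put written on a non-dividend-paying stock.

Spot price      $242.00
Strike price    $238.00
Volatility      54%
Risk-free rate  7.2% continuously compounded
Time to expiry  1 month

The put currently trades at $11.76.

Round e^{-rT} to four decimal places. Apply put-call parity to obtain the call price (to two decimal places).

e^(−rT) = e^(−0.072·0.08333) = 0.9940
Put-call parity: C − P = S − K·e^(−rT) = 242 − 238·0.9940 = 242 − 236.5720 = 5.4280
C = P + (C − P) = 11.76 + (5.4280) = 17.1880

$17.19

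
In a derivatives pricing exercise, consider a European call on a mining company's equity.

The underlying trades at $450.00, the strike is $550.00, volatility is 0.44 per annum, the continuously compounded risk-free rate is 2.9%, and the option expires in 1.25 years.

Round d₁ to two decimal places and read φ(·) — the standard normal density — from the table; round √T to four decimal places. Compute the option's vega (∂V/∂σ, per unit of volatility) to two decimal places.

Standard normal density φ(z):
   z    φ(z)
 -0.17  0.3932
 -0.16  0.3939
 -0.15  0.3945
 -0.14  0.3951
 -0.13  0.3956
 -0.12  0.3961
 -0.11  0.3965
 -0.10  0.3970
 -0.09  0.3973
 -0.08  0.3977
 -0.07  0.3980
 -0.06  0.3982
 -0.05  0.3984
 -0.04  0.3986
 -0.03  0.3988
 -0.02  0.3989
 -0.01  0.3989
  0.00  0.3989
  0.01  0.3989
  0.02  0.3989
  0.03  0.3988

199.88

σ√T = 0.44 × 1.1180 = 0.4919
d₁ = [ln(450/550) + (0.029 + 0.44²/2)·1.25] / 0.4919 = [-0.2007 + 0.1573] / 0.4919 = -0.0883 which rounds to -0.09
√T = √1.25 = 1.1180
φ(d₁) = φ(-0.09) = 0.3973
vega = S·φ(d₁)·√T = 450·0.3973·1.1180 = 199.8816
(Call and put vega coincide under Black-Scholes.)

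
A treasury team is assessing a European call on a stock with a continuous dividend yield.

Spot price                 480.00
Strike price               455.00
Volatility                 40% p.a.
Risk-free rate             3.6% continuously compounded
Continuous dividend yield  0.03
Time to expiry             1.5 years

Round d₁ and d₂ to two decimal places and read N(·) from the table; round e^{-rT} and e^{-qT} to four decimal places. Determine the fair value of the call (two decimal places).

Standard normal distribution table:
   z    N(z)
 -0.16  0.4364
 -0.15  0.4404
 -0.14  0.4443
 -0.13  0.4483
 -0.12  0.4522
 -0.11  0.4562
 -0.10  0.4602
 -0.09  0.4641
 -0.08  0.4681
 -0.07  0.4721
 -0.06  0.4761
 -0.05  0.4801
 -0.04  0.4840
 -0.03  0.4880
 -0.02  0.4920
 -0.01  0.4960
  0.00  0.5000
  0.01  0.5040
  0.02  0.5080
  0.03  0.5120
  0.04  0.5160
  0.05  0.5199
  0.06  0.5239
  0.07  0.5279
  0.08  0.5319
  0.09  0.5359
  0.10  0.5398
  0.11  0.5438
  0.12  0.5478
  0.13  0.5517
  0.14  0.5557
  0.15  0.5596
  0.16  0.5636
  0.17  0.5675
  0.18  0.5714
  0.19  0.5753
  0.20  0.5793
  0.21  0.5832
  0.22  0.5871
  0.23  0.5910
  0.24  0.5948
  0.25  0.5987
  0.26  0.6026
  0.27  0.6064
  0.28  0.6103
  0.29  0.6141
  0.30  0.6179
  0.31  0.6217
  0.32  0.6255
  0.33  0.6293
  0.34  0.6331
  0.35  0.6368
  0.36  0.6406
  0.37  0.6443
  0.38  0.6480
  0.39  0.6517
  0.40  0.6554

100.73

σ√T = 0.4·√1.5 = 0.4899
d₁ = [ln(480/455) + (0.036 − 0.03 + 0.4²/2)·1.5] / 0.4899 = [0.0535 + 0.1290] / 0.4899 = 0.3725 ⇒ 0.37
d₂ = d₁ − σ√T = 0.3725 − 0.4899 = -0.1174 ⇒ -0.12
e^(−qT) = e^(−0.03·1.5) = 0.9560;  e^(−rT) = e^(−0.036·1.5) = 0.9474
N(d₁) = N(0.37) = 0.6443;  N(d₂) = N(-0.12) = 0.4522
C = 480·0.9560·0.6443 − 455·0.9474·0.4522 = 295.6564 − 194.9285 = 100.7279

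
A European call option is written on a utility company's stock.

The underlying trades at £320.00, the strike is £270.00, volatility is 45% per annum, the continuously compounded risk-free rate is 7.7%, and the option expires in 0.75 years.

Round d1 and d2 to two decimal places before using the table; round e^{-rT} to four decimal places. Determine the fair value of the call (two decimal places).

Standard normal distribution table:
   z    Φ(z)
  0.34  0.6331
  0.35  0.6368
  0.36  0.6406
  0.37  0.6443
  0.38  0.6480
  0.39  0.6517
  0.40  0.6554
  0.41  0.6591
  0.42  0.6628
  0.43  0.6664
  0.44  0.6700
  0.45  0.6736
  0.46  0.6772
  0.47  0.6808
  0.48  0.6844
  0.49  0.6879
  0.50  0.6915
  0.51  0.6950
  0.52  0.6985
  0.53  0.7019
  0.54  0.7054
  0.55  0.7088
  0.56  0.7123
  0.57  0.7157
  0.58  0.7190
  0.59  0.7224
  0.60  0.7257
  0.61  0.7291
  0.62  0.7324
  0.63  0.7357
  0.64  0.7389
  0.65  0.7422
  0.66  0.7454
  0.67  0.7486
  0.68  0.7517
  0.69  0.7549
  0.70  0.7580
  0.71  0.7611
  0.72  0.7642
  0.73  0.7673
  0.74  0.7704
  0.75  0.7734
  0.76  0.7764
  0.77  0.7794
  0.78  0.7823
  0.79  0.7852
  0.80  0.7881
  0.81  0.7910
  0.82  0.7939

σ√T = 0.45·√0.75 = 0.3897
d₁ = [ln(320/270) + (0.077 + 0.45²/2)·0.75] / 0.3897 = [0.1699 + 0.1337] / 0.3897 = 0.7790 which rounds to 0.78
d₂ = d₁ − σ√T = 0.7790 − 0.3897 = 0.3893 which rounds to 0.39
exp(−rT) = exp(−0.077·0.75) = 0.9439
N(d₁) = N(0.78) = 0.7823;  N(d₂) = N(0.39) = 0.6517
C = 320·0.7823 − 270·0.9439·0.6517 = 250.3360 − 166.0877 = 84.2483

£84.25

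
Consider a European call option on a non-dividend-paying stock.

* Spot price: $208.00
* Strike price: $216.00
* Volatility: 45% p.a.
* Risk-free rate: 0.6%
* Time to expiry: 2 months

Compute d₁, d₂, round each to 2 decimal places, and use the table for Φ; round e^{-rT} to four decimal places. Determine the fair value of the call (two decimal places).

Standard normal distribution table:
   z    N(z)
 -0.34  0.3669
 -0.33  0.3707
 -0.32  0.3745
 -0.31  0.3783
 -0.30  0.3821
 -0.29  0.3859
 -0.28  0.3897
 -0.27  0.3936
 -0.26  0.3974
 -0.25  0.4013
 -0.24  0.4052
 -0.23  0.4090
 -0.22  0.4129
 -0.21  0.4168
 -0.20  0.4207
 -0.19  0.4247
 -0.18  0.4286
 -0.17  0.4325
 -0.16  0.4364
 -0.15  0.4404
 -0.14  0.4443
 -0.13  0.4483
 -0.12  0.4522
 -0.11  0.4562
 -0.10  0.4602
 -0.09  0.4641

$11.62

T = 0.1667;  σ√T = 0.1837
d₁ = [ln(208/216) + (0.006 + ½·0.45²)·0.1667] / (σ√T) = (-0.0377 + 0.0179) / 0.1837 = -0.1081 ≈ -0.11
d₂ = -0.1081 − 0.1837 = -0.2918 ≈ -0.29
exp(−rT) = exp(−0.006·0.1667) = 0.9990
N(d₁) = N(-0.11) = 0.4562;  N(d₂) = N(-0.29) = 0.3859
C = 208·0.4562 − 216·0.9990·0.3859 = 94.8896 − 83.2710 = 11.6186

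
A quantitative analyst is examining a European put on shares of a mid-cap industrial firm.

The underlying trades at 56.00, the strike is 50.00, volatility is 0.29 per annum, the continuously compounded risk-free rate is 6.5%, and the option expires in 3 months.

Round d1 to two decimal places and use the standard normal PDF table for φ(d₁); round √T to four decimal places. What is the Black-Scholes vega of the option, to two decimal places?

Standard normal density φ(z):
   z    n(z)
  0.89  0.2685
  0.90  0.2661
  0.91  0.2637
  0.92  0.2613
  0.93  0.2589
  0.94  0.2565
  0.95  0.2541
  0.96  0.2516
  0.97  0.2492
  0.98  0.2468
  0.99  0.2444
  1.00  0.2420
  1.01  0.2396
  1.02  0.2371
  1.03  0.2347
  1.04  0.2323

6.98

T = 0.25;  σ√T = 0.1450
d₁ = [ln(56/50) + (0.065 + 0.29²/2)·0.25] / 0.1450 = [0.1133 + 0.0268] / 0.1450 = 0.9661 ⇒ 0.97
√T = √0.25 = 0.5000
φ(d₁) = φ(0.97) = 0.2492
vega = S·φ(d₁)·√T = 56·0.2492·0.5000 = 6.9776
(Call and put vega coincide under Black-Scholes.)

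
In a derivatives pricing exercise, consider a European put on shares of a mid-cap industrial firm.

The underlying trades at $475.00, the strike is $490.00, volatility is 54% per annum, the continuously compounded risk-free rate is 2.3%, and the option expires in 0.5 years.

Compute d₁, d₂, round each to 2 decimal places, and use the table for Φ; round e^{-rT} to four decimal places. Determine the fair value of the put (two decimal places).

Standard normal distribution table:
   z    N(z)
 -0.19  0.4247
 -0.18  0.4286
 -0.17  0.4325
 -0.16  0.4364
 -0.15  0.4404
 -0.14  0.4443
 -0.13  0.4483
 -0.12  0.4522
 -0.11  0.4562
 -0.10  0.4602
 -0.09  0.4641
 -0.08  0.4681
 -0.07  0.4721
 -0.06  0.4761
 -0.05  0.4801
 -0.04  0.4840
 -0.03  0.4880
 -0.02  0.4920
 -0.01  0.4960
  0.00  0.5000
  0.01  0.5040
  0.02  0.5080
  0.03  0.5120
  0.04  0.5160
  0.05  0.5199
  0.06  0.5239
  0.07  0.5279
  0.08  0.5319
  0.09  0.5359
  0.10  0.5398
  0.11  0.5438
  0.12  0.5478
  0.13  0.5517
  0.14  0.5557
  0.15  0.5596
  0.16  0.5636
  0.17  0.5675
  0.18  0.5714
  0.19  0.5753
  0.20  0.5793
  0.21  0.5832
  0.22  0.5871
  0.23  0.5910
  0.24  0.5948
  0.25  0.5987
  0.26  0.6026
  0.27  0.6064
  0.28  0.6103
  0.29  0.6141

$77.09

T = 0.5;  σ√T = 0.3818
d₁ = [ln(475/490) + (0.023 + 0.54²/2)·0.5] / 0.3818 = [-0.0311 + 0.0844] / 0.3818 = 0.1396 ⇒ 0.14
d₂ = d₁ − σ√T = 0.1396 − 0.3818 = -0.2422 ⇒ -0.24
e^(−rT) = e^(−0.023·0.5) = 0.9886
P = 490·0.9886·N(0.24) − 475·N(-0.14) = 490·0.9886·0.5948 − 475·0.4443 = 288.1294 − 211.0425 = 77.0869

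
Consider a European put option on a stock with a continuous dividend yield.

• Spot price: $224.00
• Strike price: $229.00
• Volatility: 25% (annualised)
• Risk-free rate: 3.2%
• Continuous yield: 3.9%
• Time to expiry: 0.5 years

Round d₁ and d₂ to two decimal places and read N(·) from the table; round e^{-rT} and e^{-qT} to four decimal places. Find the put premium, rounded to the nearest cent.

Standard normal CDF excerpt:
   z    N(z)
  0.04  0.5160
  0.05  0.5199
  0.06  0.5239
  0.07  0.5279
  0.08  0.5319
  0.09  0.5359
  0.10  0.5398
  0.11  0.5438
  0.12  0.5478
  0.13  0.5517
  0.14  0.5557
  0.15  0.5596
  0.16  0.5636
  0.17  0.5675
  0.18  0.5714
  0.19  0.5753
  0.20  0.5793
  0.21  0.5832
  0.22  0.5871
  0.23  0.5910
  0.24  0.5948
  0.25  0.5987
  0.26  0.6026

σ√T = 0.25·√0.5 = 0.1768
d₁ = [ln(224/229) + (0.032 − 0.039 + ½·0.25²)·0.5] / (σ√T) = (-0.0221 + 0.0121) / 0.1768 = -0.0563 which rounds to -0.06
d₂ = -0.0563 − 0.1768 = -0.2331 which rounds to -0.23
exp(−qT) = exp(−0.039·0.5) = 0.9807;  exp(−rT) = exp(−0.032·0.5) = 0.9841
P = 229·0.9841·N(0.23) − 224·0.9807·N(0.06) = 229·0.9841·0.5910 − 224·0.9807·0.5239 = 133.1871 − 115.0887 = 18.0984

$18.10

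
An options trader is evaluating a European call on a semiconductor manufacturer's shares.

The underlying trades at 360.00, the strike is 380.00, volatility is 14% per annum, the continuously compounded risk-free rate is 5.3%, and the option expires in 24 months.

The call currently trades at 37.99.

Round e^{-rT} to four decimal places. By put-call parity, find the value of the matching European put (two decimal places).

19.76

exp(−rT) = exp(−0.053·2) = 0.8994
Put-call parity: C − P = S − K·e^(−rT) = 360 − 380·0.8994 = 360 − 341.7720 = 18.2280
P = C − (C − P) = 37.99 − (18.2280) = 19.7620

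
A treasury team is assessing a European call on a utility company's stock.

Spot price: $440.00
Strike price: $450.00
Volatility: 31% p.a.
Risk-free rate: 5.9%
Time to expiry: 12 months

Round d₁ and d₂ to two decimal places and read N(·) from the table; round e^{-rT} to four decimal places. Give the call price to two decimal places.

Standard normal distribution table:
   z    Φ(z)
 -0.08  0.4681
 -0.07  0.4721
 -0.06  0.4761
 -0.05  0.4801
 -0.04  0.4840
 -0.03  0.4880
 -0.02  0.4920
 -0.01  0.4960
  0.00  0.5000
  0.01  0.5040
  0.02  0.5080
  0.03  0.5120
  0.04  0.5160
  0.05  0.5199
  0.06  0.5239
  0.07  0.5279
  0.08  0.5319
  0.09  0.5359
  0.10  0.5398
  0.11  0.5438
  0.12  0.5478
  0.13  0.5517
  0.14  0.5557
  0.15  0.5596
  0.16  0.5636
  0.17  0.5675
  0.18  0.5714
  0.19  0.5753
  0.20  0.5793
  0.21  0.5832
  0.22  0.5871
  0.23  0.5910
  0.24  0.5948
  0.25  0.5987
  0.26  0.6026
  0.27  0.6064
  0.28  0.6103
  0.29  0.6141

$61.50

σ√T = 0.31·√1 = 0.3100
d₁ = [ln(440/450) + (0.059 + 0.31²/2)·1] / 0.3100 = [-0.0225 + 0.1071] / 0.3100 = 0.2728 ⇒ 0.27
d₂ = d₁ − σ√T = 0.2728 − 0.3100 = -0.0372 ⇒ -0.04
e^(−rT) = e^(−0.059·1) = 0.9427
N(d₁) = N(0.27) = 0.6064;  N(d₂) = N(-0.04) = 0.4840
C = 440·0.6064 − 450·0.9427·0.4840 = 266.8160 − 205.3201 = 61.4959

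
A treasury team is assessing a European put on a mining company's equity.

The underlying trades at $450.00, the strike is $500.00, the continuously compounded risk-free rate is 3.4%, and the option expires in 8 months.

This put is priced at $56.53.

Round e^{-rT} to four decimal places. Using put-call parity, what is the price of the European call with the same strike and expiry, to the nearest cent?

e^(−rT) = e^(−0.034·0.6667) = 0.9776
Put-call parity: C − P = S − K·e^(−rT) = 450 − 500·0.9776 = 450 − 488.8000 = -38.8000
C = P + (C − P) = 56.53 + (-38.8000) = 17.7300

$17.73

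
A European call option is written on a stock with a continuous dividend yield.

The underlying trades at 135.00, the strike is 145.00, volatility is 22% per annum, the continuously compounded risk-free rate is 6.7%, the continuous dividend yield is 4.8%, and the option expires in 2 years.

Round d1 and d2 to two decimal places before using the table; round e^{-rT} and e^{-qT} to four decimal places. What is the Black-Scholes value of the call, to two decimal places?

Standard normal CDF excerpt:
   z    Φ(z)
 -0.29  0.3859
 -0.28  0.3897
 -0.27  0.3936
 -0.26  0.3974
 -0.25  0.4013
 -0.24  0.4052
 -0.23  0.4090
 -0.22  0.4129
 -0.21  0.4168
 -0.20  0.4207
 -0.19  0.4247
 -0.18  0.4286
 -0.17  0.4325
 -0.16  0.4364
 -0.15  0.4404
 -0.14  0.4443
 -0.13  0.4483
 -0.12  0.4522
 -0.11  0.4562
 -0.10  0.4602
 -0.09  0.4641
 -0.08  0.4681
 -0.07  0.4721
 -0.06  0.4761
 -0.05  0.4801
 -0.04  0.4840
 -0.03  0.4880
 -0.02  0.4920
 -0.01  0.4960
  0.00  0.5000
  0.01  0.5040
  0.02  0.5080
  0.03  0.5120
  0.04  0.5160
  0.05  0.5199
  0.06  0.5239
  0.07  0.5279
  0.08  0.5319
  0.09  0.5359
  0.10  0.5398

13.37

σ√T = 0.22·√2 = 0.3111
d₁ = [ln(135/145) + (0.067 − 0.048 + 0.22²/2)·2] / 0.3111 = [-0.0715 + 0.0864] / 0.3111 = 0.0480 → 0.05
d₂ = d₁ − σ√T = 0.0480 − 0.3111 = -0.2631 → -0.26
e^(−qT) = e^(−0.048·2) = 0.9085;  e^(−rT) = e^(−0.067·2) = 0.8746
N(d₁) = N(0.05) = 0.5199;  N(d₂) = N(-0.26) = 0.3974
C = 135·0.9085·0.5199 − 145·0.8746·0.3974 = 63.7644 − 50.3971 = 13.3674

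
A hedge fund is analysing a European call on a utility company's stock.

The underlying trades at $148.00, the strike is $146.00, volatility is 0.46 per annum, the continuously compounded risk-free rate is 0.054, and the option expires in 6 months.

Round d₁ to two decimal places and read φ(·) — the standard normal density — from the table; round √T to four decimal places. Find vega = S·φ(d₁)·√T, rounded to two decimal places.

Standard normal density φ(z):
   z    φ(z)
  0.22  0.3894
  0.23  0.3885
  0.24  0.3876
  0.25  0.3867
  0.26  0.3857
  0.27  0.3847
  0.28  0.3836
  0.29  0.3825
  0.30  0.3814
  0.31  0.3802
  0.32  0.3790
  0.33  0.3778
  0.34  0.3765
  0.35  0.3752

40.03

σ√T = 0.46 × 0.7071 = 0.3253
d₁ = [ln(148/146) + (0.054 + 0.46²/2)·0.5] / 0.3253 = [0.0136 + 0.0799] / 0.3253 = 0.2875 which rounds to 0.29
√T = √0.5 = 0.7071
φ(d₁) = φ(0.29) = 0.3825
vega = S·φ(d₁)·√T = 148·0.3825·0.7071 = 40.0289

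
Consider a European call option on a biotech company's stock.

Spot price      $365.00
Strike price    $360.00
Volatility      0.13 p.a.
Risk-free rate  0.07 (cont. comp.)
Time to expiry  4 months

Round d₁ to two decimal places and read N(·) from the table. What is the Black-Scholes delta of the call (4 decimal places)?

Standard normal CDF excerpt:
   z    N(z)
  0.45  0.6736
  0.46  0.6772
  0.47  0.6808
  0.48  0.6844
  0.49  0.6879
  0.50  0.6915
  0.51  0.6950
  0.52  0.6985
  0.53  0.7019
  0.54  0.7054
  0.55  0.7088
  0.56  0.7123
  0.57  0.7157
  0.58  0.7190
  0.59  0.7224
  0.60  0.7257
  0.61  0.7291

0.7019

σ√T = 0.13·√0.3333 = 0.0751
d₁ = [ln(365/360) + (0.07 + ½·0.13²)·0.3333] / (σ√T) = (0.0138 + 0.0261) / 0.0751 = 0.5322 → 0.53
N(d₁) = N(0.53) = 0.7019
Δ_call = N(d₁) = 0.7019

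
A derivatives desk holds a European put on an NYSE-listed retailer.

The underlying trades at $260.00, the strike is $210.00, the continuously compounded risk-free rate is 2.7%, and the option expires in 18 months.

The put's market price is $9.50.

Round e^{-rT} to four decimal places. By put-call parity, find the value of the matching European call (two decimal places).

e^(−rT) = e^(−0.027·1.5) = 0.9603
Put-call parity: C − P = S − K·e^(−rT) = 260 − 210·0.9603 = 260 − 201.6630 = 58.3370
C = P + (C − P) = 9.50 + (58.3370) = 67.8370

$67.84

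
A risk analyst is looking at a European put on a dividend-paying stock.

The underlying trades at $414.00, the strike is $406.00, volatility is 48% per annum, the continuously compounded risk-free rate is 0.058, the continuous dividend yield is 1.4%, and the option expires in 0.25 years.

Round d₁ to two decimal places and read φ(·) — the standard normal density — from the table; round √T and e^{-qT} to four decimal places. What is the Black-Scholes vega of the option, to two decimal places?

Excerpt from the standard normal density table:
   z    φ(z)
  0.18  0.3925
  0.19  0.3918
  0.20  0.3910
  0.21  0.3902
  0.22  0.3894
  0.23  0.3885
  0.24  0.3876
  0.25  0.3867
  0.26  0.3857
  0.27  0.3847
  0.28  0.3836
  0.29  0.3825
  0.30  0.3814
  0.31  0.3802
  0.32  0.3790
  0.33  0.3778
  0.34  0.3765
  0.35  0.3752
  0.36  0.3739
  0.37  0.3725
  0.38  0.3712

79.77

σ√T = 0.48·√0.25 = 0.2400
ln(S/K) + (r − q + σ²/2)T = ln(414/406) + (0.058 − 0.014 + 0.48²/2)·0.25 = 0.0195 + 0.0398 = 0.0593
d₁ = 0.0593 / 0.2400 = 0.2471 ⇒ 0.25
√T = √0.25 = 0.5000
φ(d₁) = φ(0.25) = 0.3867
exp(−qT) = exp(−0.014·0.25) = 0.9965
vega = S·exp(−qT)·φ(d₁)·√T = 414·0.9965·0.3867·0.5000 = 79.7667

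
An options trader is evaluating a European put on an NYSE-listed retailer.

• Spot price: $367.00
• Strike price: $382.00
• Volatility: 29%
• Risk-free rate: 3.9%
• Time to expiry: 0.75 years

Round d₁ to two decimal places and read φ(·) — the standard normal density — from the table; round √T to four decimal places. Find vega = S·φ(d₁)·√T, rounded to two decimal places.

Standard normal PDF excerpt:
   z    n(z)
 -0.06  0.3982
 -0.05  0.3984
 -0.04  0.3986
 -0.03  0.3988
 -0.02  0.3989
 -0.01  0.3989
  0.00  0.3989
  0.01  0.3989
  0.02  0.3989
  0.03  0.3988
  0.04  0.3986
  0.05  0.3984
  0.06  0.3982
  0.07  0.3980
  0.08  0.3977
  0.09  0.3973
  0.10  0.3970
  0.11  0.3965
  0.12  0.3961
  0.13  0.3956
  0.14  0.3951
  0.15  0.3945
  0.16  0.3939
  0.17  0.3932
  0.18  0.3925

σ√T = 0.29 × 0.8660 = 0.2511
d₁ = [ln(367/382) + (0.039 + 0.29²/2)·0.75] / 0.2511 = [-0.0401 + 0.0608] / 0.2511 = 0.0825 which rounds to 0.08
√T = √0.75 = 0.8660
φ(d₁) = φ(0.08) = 0.3977
vega = S·φ(d₁)·√T = 367·0.3977·0.8660 = 126.3978
(The call has the same vega.)

126.40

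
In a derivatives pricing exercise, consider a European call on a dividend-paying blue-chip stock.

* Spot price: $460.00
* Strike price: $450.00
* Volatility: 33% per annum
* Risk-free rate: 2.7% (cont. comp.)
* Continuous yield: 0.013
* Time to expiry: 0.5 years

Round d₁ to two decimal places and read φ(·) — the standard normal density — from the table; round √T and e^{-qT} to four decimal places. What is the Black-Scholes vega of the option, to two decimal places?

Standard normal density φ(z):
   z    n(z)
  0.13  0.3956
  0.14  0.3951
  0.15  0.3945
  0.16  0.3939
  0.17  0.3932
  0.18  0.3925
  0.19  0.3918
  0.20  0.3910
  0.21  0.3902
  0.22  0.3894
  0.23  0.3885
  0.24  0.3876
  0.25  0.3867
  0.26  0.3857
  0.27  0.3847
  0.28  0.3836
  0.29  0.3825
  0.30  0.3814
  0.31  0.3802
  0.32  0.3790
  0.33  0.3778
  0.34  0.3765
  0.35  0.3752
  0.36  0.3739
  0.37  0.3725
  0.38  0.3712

σ√T = 0.33·√0.5 = 0.2333
ln(S/K) + (r − q + σ²/2)T = ln(460/450) + (0.027 − 0.013 + 0.33²/2)·0.5 = 0.0220 + 0.0342 = 0.0562
d₁ = 0.0562 / 0.2333 = 0.2409 ⇒ 0.24
√T = √0.5 = 0.7071
φ(d₁) = φ(0.24) = 0.3876
e^(−qT) = e^(−0.013·0.5) = 0.9935
vega = S·e^(−qT)·φ(d₁)·√T = 460·0.9935·0.3876·0.7071 = 125.2536
(Call and put vega coincide under Black-Scholes.)

125.25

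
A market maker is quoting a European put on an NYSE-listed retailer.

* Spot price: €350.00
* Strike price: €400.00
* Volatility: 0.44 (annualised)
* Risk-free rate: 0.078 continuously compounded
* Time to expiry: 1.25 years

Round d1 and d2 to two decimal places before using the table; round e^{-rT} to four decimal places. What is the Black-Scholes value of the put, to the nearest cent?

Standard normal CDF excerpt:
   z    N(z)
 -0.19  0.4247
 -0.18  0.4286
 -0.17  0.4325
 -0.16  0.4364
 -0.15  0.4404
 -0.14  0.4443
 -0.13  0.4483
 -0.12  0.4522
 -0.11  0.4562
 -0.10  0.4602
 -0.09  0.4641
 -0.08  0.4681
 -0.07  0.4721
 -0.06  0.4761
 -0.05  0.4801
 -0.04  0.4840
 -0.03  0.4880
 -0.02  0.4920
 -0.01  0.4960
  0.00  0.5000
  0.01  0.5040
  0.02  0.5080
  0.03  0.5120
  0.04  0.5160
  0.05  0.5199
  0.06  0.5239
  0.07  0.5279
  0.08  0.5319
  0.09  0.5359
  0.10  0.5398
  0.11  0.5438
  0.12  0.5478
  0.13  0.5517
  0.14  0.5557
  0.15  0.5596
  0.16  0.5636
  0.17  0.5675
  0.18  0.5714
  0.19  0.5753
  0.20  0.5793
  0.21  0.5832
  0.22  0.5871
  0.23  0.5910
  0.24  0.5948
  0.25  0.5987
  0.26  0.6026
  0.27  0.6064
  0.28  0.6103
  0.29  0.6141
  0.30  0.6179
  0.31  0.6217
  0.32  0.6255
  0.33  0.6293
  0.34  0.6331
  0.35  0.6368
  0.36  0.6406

€75.58

T = 1.25;  σ√T = 0.4919
ln(S/K) + (r + σ²/2)T = ln(350/400) + (0.078 + 0.44²/2)·1.25 = -0.1335 + 0.2185 = 0.0850
d₁ = 0.0850 / 0.4919 = 0.1727 ≈ 0.17
d₂ = d₁ − σ√T = 0.1727 − 0.4919 = -0.3192 ≈ -0.32
e^(−rT) = e^(−0.078·1.25) = 0.9071
N(−d₂) = N(0.32) = 0.6255;  N(−d₁) = N(-0.17) = 0.4325
P = 400·0.9071·0.6255 − 350·0.4325 = 226.9564 − 151.3750 = 75.5814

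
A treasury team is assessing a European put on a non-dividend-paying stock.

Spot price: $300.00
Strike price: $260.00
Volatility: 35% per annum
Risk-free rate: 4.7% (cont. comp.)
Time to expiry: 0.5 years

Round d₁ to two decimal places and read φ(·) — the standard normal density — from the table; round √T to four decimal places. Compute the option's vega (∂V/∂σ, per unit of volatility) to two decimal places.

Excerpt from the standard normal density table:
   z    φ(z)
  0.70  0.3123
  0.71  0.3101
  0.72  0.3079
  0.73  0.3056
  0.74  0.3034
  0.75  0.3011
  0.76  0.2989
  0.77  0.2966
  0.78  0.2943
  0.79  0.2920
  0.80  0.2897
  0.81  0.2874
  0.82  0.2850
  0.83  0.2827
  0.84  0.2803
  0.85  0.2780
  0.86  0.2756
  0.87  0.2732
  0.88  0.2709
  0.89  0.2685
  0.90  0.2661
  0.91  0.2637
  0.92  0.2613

σ√T = 0.35 × 0.7071 = 0.2475
d₁ = [ln(300/260) + (0.047 + 0.35²/2)·0.5] / 0.2475 = [0.1431 + 0.0541] / 0.2475 = 0.7969 ⇒ 0.80
√T = √0.5 = 0.7071
φ(d₁) = φ(0.80) = 0.2897
vega = S·φ(d₁)·√T = 300·0.2897·0.7071 = 61.4541

61.45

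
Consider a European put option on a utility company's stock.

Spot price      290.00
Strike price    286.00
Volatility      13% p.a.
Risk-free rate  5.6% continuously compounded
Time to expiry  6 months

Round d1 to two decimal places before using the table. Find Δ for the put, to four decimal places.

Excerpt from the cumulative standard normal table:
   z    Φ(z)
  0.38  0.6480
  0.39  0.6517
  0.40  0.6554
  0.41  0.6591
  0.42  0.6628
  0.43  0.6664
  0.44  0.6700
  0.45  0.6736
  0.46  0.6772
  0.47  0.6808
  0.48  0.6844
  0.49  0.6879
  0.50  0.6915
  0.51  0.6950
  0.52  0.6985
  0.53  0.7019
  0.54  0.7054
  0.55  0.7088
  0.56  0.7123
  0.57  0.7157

-0.3085

σ√T = 0.13 × 0.7071 = 0.0919
d₁ = [ln(290/286) + (0.056 + 0.13²/2)·0.5] / 0.0919 = [0.0139 + 0.0322] / 0.0919 = 0.5017 → 0.50
N(d₁) = N(0.50) = 0.6915
Δ_put = N(d₁) − 1 = 0.6915 − 1 = -0.3085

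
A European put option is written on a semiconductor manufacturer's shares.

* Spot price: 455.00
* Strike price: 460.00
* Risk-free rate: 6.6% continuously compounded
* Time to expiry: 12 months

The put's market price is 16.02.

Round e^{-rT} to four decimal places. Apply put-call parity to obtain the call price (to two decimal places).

exp(−rT) = exp(−0.066·1) = 0.9361
Put-call parity: C − P = S − K·e^(−rT) = 455 − 460·0.9361 = 455 − 430.6060 = 24.3940
C = P + (C − P) = 16.02 + (24.3940) = 40.4140

40.41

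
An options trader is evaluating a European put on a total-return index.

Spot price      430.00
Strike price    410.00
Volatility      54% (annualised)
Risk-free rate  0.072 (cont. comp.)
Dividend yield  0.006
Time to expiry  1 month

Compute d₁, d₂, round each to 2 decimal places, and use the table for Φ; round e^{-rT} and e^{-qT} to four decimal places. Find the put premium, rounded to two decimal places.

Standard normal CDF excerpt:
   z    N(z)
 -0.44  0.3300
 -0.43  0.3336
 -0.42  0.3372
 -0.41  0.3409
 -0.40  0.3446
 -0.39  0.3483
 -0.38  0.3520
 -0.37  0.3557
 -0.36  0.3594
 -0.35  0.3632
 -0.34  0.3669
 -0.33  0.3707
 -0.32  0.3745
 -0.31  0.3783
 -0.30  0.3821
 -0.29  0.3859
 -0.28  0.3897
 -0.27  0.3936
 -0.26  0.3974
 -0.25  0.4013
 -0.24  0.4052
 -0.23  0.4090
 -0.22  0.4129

σ√T = 0.54 × 0.2887 = 0.1559
d₁ = [ln(430/410) + (0.072 − 0.006 + 0.54²/2)·0.08333] / 0.1559 = [0.0476 + 0.0176] / 0.1559 = 0.4188 ⇒ 0.42
d₂ = d₁ − σ√T = 0.4188 − 0.1559 = 0.2629 ⇒ 0.26
exp(−qT) = exp(−0.006·0.08333) = 0.9995;  exp(−rT) = exp(−0.072·0.08333) = 0.9940
N(−d₂) = N(-0.26) = 0.3974;  N(−d₁) = N(-0.42) = 0.3372
P = 410·0.9940·0.3974 − 430·0.9995·0.3372 = 161.9564 − 144.9235 = 17.0329

17.03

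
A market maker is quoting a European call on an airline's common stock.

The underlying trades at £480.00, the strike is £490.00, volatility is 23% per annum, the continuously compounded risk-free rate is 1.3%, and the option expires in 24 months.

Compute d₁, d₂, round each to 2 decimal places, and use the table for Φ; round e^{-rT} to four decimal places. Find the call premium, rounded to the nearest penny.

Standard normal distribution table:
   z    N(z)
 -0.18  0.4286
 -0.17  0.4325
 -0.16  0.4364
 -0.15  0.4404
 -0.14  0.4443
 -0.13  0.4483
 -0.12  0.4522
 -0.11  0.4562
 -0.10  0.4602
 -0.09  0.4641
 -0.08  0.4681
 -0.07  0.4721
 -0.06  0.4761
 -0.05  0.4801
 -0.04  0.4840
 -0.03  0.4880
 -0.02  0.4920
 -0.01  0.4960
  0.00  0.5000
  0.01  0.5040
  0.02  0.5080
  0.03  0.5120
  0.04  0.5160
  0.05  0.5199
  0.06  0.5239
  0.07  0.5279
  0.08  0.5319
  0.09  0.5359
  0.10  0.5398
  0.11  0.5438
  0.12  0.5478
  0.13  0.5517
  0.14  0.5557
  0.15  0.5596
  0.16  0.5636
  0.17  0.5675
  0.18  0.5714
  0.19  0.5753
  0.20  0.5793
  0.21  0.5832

T = 2;  σ√T = 0.3253
d₁ = [ln(480/490) + (0.013 + ½·0.23²)·2] / (σ√T) = (-0.0206 + 0.0789) / 0.3253 = 0.1792 → 0.18
d₂ = 0.1792 − 0.3253 = -0.1461 → -0.15
exp(−rT) = exp(−0.013·2) = 0.9743
N(d₁) = N(0.18) = 0.5714;  N(d₂) = N(-0.15) = 0.4404
C = 480·0.5714 − 490·0.9743·0.4404 = 274.2720 − 210.2500 = 64.0220

£64.02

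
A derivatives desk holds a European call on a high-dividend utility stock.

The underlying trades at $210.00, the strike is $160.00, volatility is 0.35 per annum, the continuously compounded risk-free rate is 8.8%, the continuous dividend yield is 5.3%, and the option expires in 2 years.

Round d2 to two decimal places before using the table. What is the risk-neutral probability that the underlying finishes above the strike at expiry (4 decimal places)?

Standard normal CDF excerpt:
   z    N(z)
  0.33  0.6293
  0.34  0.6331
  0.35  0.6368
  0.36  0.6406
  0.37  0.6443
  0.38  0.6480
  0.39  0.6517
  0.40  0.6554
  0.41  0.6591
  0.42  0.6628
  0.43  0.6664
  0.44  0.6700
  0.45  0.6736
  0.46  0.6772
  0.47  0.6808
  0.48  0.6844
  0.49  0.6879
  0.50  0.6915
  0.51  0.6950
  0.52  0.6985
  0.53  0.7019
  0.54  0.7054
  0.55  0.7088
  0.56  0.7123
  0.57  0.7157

σ√T = 0.35 × 1.4142 = 0.4950
d₁ = [ln(210/160) + (0.088 − 0.053 + ½·0.35²)·2] / (σ√T) = (0.2719 + 0.1925) / 0.4950 = 0.9383 which rounds to 0.94
d₂ = 0.9383 − 0.4950 = 0.4433 which rounds to 0.44
Pr(exercise) under Q = N(d₂) = 0.6700

0.6700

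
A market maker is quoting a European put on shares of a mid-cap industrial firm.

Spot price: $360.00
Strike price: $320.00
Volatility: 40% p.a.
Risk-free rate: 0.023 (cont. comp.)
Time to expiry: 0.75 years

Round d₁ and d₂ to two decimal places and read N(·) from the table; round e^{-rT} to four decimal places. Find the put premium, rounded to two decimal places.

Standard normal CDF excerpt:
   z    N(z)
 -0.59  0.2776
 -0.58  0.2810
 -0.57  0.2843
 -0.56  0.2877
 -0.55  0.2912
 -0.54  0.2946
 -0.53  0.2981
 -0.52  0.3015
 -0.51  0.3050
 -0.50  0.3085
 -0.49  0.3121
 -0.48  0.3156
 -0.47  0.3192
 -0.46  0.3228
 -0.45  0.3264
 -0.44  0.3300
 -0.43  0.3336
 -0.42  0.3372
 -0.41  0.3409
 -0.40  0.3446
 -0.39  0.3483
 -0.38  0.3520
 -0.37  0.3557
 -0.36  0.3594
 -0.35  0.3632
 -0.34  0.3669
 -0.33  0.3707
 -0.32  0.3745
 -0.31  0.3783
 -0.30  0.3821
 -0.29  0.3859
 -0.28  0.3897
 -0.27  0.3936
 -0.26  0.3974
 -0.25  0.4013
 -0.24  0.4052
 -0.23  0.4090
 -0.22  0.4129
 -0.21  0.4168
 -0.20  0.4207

$26.30

σ√T = 0.4 × 0.8660 = 0.3464
ln(S/K) + (r + σ²/2)T = ln(360/320) + (0.023 + 0.4²/2)·0.75 = 0.1178 + 0.0773 = 0.1950
d₁ = 0.1950 / 0.3464 = 0.5630 ≈ 0.56
d₂ = d₁ − σ√T = 0.5630 − 0.3464 = 0.2166 ≈ 0.22
e^(−rT) = e^(−0.023·0.75) = 0.9829
N(−d₂) = N(-0.22) = 0.4129;  N(−d₁) = N(-0.56) = 0.2877
P = 320·0.9829·0.4129 − 360·0.2877 = 129.8686 − 103.5720 = 26.2966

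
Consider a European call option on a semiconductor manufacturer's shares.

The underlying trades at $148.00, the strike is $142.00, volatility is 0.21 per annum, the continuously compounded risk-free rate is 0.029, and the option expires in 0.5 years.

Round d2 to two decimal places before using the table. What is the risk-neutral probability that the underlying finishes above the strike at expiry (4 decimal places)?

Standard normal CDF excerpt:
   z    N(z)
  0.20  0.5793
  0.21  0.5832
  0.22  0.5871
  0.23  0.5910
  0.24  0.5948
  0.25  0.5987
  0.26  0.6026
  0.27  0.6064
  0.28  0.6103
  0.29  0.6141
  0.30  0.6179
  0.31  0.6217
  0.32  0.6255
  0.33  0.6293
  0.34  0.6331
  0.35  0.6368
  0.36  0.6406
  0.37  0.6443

T = 0.5;  σ√T = 0.1485
d₁ = [ln(148/142) + (0.029 + ½·0.21²)·0.5] / (σ√T) = (0.0414 + 0.0255) / 0.1485 = 0.4506 → 0.45
d₂ = 0.4506 − 0.1485 = 0.3021 → 0.30
Risk-neutral Pr[S_T > K] = N(d₂) = N(0.30) = 0.6179

0.6179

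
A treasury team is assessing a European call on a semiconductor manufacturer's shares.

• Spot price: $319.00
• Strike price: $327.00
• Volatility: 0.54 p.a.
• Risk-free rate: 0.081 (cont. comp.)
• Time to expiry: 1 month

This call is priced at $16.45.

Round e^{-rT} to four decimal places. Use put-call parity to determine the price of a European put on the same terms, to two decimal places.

$22.26

exp(−rT) = exp(−0.081·0.08333) = 0.9933
Put-call parity: C − P = S − K·e^(−rT) = 319 − 327·0.9933 = 319 − 324.8091 = -5.8091
P = C − (C − P) = 16.45 − (-5.8091) = 22.2591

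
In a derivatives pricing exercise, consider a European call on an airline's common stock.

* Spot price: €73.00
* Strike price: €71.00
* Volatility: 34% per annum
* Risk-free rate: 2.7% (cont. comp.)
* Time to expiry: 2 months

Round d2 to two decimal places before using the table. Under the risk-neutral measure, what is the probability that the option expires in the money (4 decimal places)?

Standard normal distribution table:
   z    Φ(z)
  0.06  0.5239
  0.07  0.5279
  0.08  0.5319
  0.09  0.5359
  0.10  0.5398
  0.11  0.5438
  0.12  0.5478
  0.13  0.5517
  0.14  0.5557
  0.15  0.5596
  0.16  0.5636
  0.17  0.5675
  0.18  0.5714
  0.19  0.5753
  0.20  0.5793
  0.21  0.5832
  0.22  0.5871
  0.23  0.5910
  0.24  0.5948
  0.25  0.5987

σ√T = 0.34·√0.1667 = 0.1388
d₁ = [ln(73/71) + (0.027 + 0.34²/2)·0.1667] / 0.1388 = [0.0278 + 0.0141] / 0.1388 = 0.3020 ≈ 0.30
d₂ = d₁ − σ√T = 0.3020 − 0.1388 = 0.1632 ≈ 0.16
Risk-neutral Pr[S_T > K] = N(d₂) = N(0.16) = 0.5636

0.5636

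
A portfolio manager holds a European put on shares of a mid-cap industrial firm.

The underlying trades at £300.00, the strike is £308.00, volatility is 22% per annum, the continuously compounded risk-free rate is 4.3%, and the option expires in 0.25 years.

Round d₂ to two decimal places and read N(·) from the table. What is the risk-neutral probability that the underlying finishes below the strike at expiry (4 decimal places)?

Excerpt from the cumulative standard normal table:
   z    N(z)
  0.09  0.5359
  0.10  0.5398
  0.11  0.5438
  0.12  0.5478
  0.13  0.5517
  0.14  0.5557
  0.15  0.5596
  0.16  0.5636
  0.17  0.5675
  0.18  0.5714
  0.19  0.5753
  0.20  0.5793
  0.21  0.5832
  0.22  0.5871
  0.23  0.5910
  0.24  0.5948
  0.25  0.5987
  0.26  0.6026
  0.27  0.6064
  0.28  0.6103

σ√T = 0.22 × 0.5000 = 0.1100
d₁ = [ln(300/308) + (0.043 + 0.22²/2)·0.25] / 0.1100 = [-0.0263 + 0.0168] / 0.1100 = -0.0865 ⇒ -0.09
d₂ = d₁ − σ√T = -0.0865 − 0.1100 = -0.1965 ⇒ -0.20
Risk-neutral Pr[S_T < K] = N(−d₂) = N(0.20) = 0.5793

0.5793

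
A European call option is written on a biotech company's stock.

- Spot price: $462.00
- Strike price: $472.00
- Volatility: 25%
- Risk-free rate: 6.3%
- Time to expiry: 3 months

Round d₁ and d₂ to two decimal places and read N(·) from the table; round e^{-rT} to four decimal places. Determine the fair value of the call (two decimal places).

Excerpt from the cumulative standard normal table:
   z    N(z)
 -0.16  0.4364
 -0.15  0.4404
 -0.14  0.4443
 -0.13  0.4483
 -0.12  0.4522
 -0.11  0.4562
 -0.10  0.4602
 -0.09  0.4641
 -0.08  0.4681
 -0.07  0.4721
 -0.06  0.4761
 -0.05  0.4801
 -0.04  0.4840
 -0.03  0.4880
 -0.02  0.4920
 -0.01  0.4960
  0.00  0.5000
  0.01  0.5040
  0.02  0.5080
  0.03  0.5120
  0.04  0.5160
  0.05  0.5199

$22.73

σ√T = 0.25 × 0.5000 = 0.1250
d₁ = [ln(462/472) + (0.063 + 0.25²/2)·0.25] / 0.1250 = [-0.0214 + 0.0236] / 0.1250 = 0.0172 → 0.02
d₂ = d₁ − σ√T = 0.0172 − 0.1250 = -0.1078 → -0.11
e^(−rT) = e^(−0.063·0.25) = 0.9844
N(d₁) = N(0.02) = 0.5080;  N(d₂) = N(-0.11) = 0.4562
C = 462·0.5080 − 472·0.9844·0.4562 = 234.6960 − 211.9673 = 22.7287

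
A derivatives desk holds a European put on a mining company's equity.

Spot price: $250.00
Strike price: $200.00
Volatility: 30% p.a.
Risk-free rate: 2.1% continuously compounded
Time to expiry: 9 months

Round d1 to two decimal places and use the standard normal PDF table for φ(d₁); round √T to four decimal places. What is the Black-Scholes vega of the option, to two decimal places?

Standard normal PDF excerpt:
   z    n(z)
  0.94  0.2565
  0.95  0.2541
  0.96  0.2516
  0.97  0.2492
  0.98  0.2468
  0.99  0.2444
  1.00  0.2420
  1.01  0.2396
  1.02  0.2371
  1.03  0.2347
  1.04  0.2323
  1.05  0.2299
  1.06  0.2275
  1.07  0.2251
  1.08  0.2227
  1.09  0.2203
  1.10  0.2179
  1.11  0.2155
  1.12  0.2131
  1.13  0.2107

σ√T = 0.3·√0.75 = 0.2598
ln(S/K) + (r + σ²/2)T = ln(250/200) + (0.021 + 0.3²/2)·0.75 = 0.2231 + 0.0495 = 0.2726
d₁ = 0.2726 / 0.2598 = 1.0494 ⇒ 1.05
√T = √0.75 = 0.8660
φ(d₁) = φ(1.05) = 0.2299
vega = S·φ(d₁)·√T = 250·0.2299·0.8660 = 49.7734

49.77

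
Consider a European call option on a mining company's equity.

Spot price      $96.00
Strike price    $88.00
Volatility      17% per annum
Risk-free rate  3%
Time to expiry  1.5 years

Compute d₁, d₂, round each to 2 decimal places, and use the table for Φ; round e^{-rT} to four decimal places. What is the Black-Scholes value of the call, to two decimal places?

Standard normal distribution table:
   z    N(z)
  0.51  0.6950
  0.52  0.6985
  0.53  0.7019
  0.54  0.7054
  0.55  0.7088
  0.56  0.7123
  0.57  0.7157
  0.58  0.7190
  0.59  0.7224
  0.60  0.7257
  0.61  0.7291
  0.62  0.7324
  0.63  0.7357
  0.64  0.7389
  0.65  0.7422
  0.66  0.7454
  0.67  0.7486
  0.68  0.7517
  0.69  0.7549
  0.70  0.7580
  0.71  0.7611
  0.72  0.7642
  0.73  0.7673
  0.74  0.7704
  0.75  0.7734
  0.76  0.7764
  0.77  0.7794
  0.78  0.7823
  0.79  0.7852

T = 1.5;  σ√T = 0.2082
d₁ = [ln(96/88) + (0.03 + 0.17²/2)·1.5] / 0.2082 = [0.0870 + 0.0667] / 0.2082 = 0.7381 which rounds to 0.74
d₂ = d₁ − σ√T = 0.7381 − 0.2082 = 0.5299 which rounds to 0.53
exp(−rT) = exp(−0.03·1.5) = 0.9560
N(d₁) = N(0.74) = 0.7704;  N(d₂) = N(0.53) = 0.7019
C = 96·0.7704 − 88·0.9560·0.7019 = 73.9584 − 59.0494 = 14.9090

$14.91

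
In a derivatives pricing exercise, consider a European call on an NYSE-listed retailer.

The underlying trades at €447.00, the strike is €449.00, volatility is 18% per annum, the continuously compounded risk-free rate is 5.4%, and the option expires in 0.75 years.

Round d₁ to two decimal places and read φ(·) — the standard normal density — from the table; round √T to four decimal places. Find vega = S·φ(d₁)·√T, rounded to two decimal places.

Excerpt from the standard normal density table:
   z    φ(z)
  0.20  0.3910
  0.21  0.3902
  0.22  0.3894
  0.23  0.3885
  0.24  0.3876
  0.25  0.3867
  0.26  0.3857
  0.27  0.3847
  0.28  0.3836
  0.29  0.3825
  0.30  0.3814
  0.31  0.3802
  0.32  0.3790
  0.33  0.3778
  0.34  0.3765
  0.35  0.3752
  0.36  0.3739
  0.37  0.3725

147.18

σ√T = 0.18·√0.75 = 0.1559
ln(S/K) + (r + σ²/2)T = ln(447/449) + (0.054 + 0.18²/2)·0.75 = -0.0045 + 0.0527 = 0.0482
d₁ = 0.0482 / 0.1559 = 0.3091 ≈ 0.31
√T = √0.75 = 0.8660
φ(d₁) = φ(0.31) = 0.3802
vega = S·φ(d₁)·√T = 447·0.3802·0.8660 = 147.1762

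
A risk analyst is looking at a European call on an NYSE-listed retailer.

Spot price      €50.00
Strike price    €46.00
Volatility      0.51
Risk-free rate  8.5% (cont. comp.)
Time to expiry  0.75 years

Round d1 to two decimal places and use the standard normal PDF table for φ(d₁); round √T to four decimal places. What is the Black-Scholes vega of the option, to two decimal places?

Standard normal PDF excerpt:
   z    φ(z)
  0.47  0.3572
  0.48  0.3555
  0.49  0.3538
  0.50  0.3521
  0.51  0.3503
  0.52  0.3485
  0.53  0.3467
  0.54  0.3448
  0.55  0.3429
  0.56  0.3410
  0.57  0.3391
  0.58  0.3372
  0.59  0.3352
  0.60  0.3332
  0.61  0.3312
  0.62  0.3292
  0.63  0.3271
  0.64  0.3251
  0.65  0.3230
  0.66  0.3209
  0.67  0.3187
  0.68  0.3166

T = 0.75;  σ√T = 0.4417
ln(S/K) + (r + σ²/2)T = ln(50/46) + (0.085 + 0.51²/2)·0.75 = 0.0834 + 0.1613 = 0.2447
d₁ = 0.2447 / 0.4417 = 0.5540 ⇒ 0.55
√T = √0.75 = 0.8660
φ(d₁) = φ(0.55) = 0.3429
vega = S·φ(d₁)·√T = 50·0.3429·0.8660 = 14.8476

14.85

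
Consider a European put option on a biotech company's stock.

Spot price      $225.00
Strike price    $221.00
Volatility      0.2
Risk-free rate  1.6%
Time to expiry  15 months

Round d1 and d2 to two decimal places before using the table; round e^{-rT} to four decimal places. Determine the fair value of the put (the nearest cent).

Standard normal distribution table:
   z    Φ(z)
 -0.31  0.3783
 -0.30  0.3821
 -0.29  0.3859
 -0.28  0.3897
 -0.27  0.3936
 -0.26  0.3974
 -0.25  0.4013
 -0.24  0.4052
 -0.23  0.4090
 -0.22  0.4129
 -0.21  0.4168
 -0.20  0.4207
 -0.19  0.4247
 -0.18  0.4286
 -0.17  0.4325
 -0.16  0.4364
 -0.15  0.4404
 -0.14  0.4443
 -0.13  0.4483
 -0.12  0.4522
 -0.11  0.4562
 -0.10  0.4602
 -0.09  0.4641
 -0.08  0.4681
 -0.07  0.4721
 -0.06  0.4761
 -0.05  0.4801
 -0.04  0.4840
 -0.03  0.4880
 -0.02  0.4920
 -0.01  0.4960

$15.45

σ√T = 0.2·√1.25 = 0.2236
d₁ = [ln(225/221) + (0.016 + ½·0.2²)·1.25] / (σ√T) = (0.0179 + 0.0450) / 0.2236 = 0.2815 which rounds to 0.28
d₂ = 0.2815 − 0.2236 = 0.0579 which rounds to 0.06
e^(−rT) = e^(−0.016·1.25) = 0.9802
P = 221·0.9802·N(-0.06) − 225·N(-0.28) = 221·0.9802·0.4761 − 225·0.3897 = 103.1348 − 87.6825 = 15.4523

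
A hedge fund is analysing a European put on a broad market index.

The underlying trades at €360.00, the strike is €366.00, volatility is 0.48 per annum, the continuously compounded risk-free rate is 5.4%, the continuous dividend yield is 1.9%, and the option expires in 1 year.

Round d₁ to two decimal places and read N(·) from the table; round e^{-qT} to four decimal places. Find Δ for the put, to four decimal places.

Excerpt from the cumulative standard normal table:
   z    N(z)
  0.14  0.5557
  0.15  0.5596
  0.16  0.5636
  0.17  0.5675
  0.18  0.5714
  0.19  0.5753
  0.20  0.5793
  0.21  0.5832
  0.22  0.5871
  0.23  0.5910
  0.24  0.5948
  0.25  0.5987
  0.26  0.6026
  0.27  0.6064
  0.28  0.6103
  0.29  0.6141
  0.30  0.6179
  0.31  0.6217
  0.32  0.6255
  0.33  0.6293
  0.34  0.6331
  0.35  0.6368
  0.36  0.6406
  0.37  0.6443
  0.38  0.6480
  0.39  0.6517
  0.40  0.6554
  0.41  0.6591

-0.3824

T = 1;  σ√T = 0.4800
d₁ = [ln(360/366) + (0.054 − 0.019 + ½·0.48²)·1] / (σ√T) = (-0.0165 + 0.1502) / 0.4800 = 0.2785 → 0.28
N(d₁) = N(0.28) = 0.6103
Δ_put = exp(−qT)·(N(d₁) − 1) = 0.9812·(0.6103 − 1) = -0.3824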